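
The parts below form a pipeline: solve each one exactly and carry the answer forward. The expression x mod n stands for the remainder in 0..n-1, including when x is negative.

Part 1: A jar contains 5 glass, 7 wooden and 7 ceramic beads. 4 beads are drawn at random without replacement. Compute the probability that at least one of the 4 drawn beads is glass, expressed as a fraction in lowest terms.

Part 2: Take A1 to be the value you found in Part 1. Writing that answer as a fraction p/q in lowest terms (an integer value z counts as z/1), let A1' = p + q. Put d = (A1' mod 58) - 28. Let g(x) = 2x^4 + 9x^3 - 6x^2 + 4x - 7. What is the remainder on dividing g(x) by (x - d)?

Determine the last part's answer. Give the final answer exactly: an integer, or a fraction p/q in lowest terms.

Part 1: total draws C(19,4) = 3876; complement C(14,4) = 1001; favorable 3876 - 1001 = 2875; P = 2875/3876; answer 2875/3876
Part 2: A1 = 2875/3876; threaded value p + q = 6751; d = -5; remainder = value at the root: 2*(-5)^4 + 9*(-5)^3 - 6*(-5)^2 + 4*(-5)^1 - 7 = (1250) + (-1125) + (-150) + (-20) + (-7) = -52; answer -52

-52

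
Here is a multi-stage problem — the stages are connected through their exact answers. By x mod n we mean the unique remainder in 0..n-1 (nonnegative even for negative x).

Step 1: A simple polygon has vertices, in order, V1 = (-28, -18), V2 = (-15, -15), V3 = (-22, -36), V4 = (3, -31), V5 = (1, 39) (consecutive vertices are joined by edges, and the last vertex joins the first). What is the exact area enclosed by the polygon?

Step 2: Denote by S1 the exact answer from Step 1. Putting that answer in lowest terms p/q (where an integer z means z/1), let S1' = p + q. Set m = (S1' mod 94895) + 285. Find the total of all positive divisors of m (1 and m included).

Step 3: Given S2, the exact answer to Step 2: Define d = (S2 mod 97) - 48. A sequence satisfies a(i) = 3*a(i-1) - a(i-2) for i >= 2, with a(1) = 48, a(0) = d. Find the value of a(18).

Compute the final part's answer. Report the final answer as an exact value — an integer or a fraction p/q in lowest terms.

Step 1: cross terms: (-28*-15 - -15*-18)=150, (-15*-36 - -22*-15)=210, (-22*-31 - 3*-36)=790, (3*39 - 1*-31)=148, (1*-18 - -28*39)=1074; twice the area = |2372| = 2372; area = 1186; answer 1186
Step 2: S1 = 1186; threaded value p + q = 1187; m = 1472; 1472 = 2^6 * 23; sigma = (1 + 2 + 4 + 8 + 16 + 32 + 64) * (1 + 23) = 127 * 24 = 3048; answer 3048
Step 3: S2 = 3048; d = -7; a(2) = 3*(48) - 1*(-7) = 151; iterating: a(2)=151, a(3)=405, a(4)=1064, a(5)=2787, a(6)=7297, a(7)=19104, a(8)=50015, a(9)=130941, a(10)=342808, a(11)=897483, a(12)=2349641, a(13)=6151440, a(14)=16104679, a(15)=42162597, a(16)=110383112, a(17)=288986739, a(18)=756577105; answer 756577105

756577105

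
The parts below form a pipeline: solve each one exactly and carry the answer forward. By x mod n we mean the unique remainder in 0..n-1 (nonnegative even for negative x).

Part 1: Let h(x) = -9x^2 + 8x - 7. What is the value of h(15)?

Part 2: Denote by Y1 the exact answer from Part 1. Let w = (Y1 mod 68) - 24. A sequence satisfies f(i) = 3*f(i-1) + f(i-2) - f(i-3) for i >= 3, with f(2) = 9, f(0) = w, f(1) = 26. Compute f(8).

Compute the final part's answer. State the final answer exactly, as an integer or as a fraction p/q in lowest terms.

3588

Part 1: -9*(15)^2 + 8*(15)^1 - 7 = (-2025) + (120) + (-7) = -1912; answer -1912
Part 2: Y1 = -1912; w = 36; f(3) = 3*(9) + 1*(26) - 1*(36) = 17; iterating: f(3)=17, f(4)=34, f(5)=110, f(6)=347, f(7)=1117, f(8)=3588; answer 3588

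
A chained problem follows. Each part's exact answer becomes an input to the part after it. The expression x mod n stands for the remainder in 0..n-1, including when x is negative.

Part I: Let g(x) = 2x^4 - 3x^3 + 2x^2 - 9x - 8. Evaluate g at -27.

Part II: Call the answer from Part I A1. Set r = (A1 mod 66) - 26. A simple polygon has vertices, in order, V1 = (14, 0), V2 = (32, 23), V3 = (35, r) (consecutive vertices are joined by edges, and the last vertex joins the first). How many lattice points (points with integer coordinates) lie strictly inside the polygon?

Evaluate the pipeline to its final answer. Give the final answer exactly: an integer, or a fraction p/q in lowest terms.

Part I: 2*(-27)^4 - 3*(-27)^3 + 2*(-27)^2 - 9*(-27)^1 - 8 = (1062882) + (59049) + (1458) + (243) + (-8) = 1123624; answer 1123624
Part II: A1 = 1123624; r = 14; cross terms: (14*23 - 32*0)=322, (32*14 - 35*23)=-357, (35*0 - 14*14)=-196; twice the area = |-231| = 231; area = 231/2; boundary points = 1 + 3 + 7 = 11; strictly interior points = area - boundary/2 + 1 = 111; answer 111

111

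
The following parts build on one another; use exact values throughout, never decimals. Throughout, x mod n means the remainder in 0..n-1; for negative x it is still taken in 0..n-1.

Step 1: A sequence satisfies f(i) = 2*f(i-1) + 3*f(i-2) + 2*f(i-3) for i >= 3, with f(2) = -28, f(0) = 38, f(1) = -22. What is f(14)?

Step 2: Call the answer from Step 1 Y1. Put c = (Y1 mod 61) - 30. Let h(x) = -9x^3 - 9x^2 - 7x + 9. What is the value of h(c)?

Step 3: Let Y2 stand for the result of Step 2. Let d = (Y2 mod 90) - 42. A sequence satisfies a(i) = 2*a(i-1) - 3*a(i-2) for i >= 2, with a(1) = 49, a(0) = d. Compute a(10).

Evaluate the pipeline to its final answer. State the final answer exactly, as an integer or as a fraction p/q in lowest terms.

-7429

Step 1: f(3) = 2*(-28) + 3*(-22) + 2*(38) = -46; iterating: f(3)=-46, f(4)=-220, f(5)=-634, f(6)=-2020, f(7)=-6382, f(8)=-20092, f(9)=-63370, f(10)=-199780, f(11)=-629854, f(12)=-1985788, f(13)=-6260698, f(14)=-19738468; answer -19738468
Step 2: Y1 = -19738468; c = 4; -9*(4)^3 - 9*(4)^2 - 7*(4)^1 + 9 = (-576) + (-144) + (-28) + (9) = -739; answer -739
Step 3: Y2 = -739; d = 29; a(2) = 2*(49) - 3*(29) = 11; iterating: a(2)=11, a(3)=-125, a(4)=-283, a(5)=-191, a(6)=467, a(7)=1507, a(8)=1613, a(9)=-1295, a(10)=-7429; answer -7429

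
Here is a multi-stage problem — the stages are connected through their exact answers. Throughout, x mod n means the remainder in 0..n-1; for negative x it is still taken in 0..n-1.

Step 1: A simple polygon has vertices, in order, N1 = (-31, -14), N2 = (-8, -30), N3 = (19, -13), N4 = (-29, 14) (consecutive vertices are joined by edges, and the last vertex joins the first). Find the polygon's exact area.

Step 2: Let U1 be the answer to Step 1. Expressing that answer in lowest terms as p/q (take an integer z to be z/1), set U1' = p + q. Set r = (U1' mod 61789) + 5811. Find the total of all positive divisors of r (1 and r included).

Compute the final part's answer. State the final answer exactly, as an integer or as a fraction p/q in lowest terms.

Step 1: cross terms: (-31*-30 - -8*-14)=818, (-8*-13 - 19*-30)=674, (19*14 - -29*-13)=-111, (-29*-14 - -31*14)=840; twice the area = |2221| = 2221; area = 2221/2; answer 2221/2
Step 2: U1 = 2221/2; threaded value p + q = 2223; r = 8034; 8034 = 2 * 3 * 13 * 103; sigma = (1 + 2) * (1 + 3) * (1 + 13) * (1 + 103) = 3 * 4 * 14 * 104 = 17472; answer 17472

17472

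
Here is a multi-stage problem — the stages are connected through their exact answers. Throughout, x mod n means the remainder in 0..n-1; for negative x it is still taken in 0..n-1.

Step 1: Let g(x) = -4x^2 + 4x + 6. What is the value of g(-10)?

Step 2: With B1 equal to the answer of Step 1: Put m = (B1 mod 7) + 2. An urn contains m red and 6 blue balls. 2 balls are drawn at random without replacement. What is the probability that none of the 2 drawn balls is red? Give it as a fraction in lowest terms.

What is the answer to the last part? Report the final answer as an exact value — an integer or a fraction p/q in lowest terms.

Step 1: -4*(-10)^2 + 4*(-10)^1 + 6 = (-400) + (-40) + (6) = -434; answer -434
Step 2: B1 = -434; m = 2; total draws C(8,2) = 28; favorable C(6,2) = 15; P = 15/28; answer 15/28

15/28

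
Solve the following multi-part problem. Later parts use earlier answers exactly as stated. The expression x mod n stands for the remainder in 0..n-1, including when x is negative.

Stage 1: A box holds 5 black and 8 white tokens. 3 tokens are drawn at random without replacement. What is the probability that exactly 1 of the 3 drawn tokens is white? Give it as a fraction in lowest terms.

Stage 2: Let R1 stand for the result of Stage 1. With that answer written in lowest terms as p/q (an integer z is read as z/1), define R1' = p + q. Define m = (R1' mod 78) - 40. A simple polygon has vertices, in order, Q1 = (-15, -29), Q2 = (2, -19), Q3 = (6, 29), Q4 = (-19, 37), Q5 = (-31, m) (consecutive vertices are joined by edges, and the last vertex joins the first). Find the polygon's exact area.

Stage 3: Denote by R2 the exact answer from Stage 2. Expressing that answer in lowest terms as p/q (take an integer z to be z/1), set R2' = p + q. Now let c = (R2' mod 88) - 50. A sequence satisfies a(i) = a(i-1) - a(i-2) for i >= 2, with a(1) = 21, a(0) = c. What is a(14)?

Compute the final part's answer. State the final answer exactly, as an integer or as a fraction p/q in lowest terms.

49

Stage 1: total draws C(13,3) = 286; favorable C(8,1)*C(5,2) = 80; P = 40/143; answer 40/143
Stage 2: R1 = 40/143; threaded value p + q = 183; m = -13; cross terms: (-15*-19 - 2*-29)=343, (2*29 - 6*-19)=172, (6*37 - -19*29)=773, (-19*-13 - -31*37)=1394, (-31*-29 - -15*-13)=704; twice the area = |3386| = 3386; area = 1693; answer 1693
Stage 3: R2 = 1693; threaded value p + q = 1694; c = -28; a(2) = 1*(21) - 1*(-28) = 49; iterating: a(2)=49, a(3)=28, a(4)=-21, a(5)=-49, a(6)=-28, a(7)=21, a(8)=49, a(9)=28, a(10)=-21, a(11)=-49, a(12)=-28, a(13)=21, a(14)=49; answer 49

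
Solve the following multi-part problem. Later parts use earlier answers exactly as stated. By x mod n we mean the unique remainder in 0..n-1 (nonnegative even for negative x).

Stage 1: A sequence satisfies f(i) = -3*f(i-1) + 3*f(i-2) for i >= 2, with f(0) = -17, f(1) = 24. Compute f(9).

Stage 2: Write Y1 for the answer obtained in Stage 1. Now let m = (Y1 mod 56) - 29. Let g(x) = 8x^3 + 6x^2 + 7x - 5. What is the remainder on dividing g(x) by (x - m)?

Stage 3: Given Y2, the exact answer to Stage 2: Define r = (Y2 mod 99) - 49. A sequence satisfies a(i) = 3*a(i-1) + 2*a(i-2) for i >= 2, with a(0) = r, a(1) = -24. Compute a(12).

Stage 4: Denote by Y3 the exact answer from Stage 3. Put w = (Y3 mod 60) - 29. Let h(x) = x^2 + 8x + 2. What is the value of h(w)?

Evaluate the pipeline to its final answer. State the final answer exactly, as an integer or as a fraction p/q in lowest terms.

Stage 1: f(2) = -3*(24) + 3*(-17) = -123; iterating: f(2)=-123, f(3)=441, f(4)=-1692, f(5)=6399, f(6)=-24273, f(7)=92016, f(8)=-348867, f(9)=1322649; answer 1322649
Stage 2: Y1 = 1322649; m = 12; remainder = value at the root: 8*(12)^3 + 6*(12)^2 + 7*(12)^1 - 5 = (13824) + (864) + (84) + (-5) = 14767; answer 14767
Stage 3: Y2 = 14767; r = -33; a(2) = 3*(-24) + 2*(-33) = -138; iterating: a(2)=-138, a(3)=-462, a(4)=-1662, a(5)=-5910, a(6)=-21054, a(7)=-74982, a(8)=-267054, a(9)=-951126, a(10)=-3387486, a(11)=-12064710, a(12)=-42969102; answer -42969102
Stage 4: Y3 = -42969102; w = -11; 1*(-11)^2 + 8*(-11)^1 + 2 = (121) + (-88) + (2) = 35; answer 35

35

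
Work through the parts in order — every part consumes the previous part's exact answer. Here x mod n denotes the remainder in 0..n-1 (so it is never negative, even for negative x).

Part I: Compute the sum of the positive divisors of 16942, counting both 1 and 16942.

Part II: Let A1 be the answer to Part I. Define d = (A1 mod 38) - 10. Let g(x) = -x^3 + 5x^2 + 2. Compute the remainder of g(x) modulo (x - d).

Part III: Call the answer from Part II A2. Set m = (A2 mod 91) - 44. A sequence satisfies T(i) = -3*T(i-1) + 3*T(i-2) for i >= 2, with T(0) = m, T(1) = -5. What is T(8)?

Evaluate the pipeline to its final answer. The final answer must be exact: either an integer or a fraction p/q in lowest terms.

-218781

Part I: 16942 = 2 * 43 * 197; sigma = (1 + 2) * (1 + 43) * (1 + 197) = 3 * 44 * 198 = 26136; answer 26136
Part II: A1 = 26136; d = 20; remainder = value at the root: -1*(20)^3 + 5*(20)^2 + 2 = (-8000) + (2000) + (2) = -5998; answer -5998
Part III: A2 = -5998; m = -36; T(2) = -3*(-5) + 3*(-36) = -93; iterating: T(2)=-93, T(3)=264, T(4)=-1071, T(5)=4005, T(6)=-15228, T(7)=57699, T(8)=-218781; answer -218781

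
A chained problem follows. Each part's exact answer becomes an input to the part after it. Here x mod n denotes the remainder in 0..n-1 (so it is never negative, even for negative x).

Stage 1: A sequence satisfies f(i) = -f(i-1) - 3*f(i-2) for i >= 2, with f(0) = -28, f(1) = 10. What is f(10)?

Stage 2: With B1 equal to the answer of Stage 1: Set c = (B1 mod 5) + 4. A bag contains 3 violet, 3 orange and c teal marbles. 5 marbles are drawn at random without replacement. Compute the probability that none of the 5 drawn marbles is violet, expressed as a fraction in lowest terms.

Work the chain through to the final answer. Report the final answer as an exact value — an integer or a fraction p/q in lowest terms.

Stage 1: f(2) = -1*(10) - 3*(-28) = 74; iterating: f(2)=74, f(3)=-104, f(4)=-118, f(5)=430, f(6)=-76, f(7)=-1214, f(8)=1442, f(9)=2200, f(10)=-6526; answer -6526
Stage 2: B1 = -6526; c = 8; total draws C(14,5) = 2002; favorable C(11,5) = 462; P = 3/13; answer 3/13

3/13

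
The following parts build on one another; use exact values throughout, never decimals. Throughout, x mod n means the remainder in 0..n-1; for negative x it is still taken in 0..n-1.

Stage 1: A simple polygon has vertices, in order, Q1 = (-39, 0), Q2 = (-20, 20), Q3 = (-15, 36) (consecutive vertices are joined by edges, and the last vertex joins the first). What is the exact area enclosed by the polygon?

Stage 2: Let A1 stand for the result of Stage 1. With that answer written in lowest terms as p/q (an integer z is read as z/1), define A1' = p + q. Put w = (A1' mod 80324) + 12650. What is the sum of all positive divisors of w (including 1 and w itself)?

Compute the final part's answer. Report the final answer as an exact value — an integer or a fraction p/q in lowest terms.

20020

Stage 1: cross terms: (-39*20 - -20*0)=-780, (-20*36 - -15*20)=-420, (-15*0 - -39*36)=1404; twice the area = |204| = 204; area = 102; answer 102
Stage 2: A1 = 102; threaded value p + q = 103; w = 12753; 12753 = 3^2 * 13 * 109; sigma = (1 + 3 + 9) * (1 + 13) * (1 + 109) = 13 * 14 * 110 = 20020; answer 20020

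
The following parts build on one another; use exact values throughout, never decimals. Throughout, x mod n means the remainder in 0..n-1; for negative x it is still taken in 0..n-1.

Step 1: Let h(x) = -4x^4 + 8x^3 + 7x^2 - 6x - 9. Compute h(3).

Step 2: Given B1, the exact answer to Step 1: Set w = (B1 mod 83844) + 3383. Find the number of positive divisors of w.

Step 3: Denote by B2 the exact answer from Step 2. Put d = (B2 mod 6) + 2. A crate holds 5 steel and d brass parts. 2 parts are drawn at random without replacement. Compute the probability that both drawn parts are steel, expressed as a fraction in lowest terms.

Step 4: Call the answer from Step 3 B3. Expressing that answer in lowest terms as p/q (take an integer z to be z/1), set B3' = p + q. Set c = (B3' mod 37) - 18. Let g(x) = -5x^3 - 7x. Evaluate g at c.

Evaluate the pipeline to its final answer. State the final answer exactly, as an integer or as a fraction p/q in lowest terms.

Step 1: -4*(3)^4 + 8*(3)^3 + 7*(3)^2 - 6*(3)^1 - 9 = (-324) + (216) + (63) + (-18) + (-9) = -72; answer -72
Step 2: B1 = -72; w = 87155; 87155 = 5 * 17431; number of divisors = (1+1) * (1+1) = 4; answer 4
Step 3: B2 = 4; d = 6; total draws C(11,2) = 55; favorable C(5,2) = 10; P = 2/11; answer 2/11
Step 4: B3 = 2/11; threaded value p + q = 13; c = -5; -5*(-5)^3 - 7*(-5)^1 = (625) + (35) = 660; answer 660

660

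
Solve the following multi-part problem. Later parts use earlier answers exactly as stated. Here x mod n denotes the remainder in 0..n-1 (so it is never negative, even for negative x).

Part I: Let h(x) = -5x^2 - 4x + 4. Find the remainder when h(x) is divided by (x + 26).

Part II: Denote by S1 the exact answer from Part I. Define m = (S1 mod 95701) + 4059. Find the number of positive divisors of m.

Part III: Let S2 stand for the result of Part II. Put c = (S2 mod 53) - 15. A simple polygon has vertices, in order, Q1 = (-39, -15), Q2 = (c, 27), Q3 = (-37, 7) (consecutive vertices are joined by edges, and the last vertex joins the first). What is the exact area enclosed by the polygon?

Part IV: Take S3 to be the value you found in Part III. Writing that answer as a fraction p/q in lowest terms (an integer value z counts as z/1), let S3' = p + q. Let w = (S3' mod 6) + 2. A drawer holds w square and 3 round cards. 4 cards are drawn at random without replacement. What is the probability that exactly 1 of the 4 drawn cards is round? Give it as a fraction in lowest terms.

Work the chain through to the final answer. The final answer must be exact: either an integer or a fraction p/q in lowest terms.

Part I: remainder = value at the root: -5*(-26)^2 - 4*(-26)^1 + 4 = (-3380) + (104) + (4) = -3272; answer -3272
Part II: S1 = -3272; m = 96488; 96488 = 2^3 * 7 * 1723; number of divisors = (3+1) * (1+1) * (1+1) = 16; answer 16
Part III: S2 = 16; c = 1; cross terms: (-39*27 - 1*-15)=-1038, (1*7 - -37*27)=1006, (-37*-15 - -39*7)=828; twice the area = |796| = 796; area = 398; answer 398
Part IV: S3 = 398; threaded value p + q = 399; w = 5; total draws C(8,4) = 70; favorable C(3,1)*C(5,3) = 30; P = 3/7; answer 3/7

3/7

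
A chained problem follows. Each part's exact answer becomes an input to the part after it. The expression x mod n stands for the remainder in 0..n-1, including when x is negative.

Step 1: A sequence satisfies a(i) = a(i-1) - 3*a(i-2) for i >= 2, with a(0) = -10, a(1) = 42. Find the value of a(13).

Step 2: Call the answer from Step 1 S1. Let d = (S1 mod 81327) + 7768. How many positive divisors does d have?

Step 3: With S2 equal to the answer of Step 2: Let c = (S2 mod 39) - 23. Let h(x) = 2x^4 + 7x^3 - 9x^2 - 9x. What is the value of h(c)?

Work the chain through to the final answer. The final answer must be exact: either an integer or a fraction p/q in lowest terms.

Step 1: a(2) = 1*(42) - 3*(-10) = 72; iterating: a(2)=72, a(3)=-54, a(4)=-270, a(5)=-108, a(6)=702, a(7)=1026, a(8)=-1080, a(9)=-4158, a(10)=-918, a(11)=11556, a(12)=14310, a(13)=-20358; answer -20358
Step 2: S1 = -20358; d = 68737; 68737 is prime, so its only divisors are 1 and 68737; count = 2; answer 2
Step 3: S2 = 2; c = -21; 2*(-21)^4 + 7*(-21)^3 - 9*(-21)^2 - 9*(-21)^1 = (388962) + (-64827) + (-3969) + (189) = 320355; answer 320355

320355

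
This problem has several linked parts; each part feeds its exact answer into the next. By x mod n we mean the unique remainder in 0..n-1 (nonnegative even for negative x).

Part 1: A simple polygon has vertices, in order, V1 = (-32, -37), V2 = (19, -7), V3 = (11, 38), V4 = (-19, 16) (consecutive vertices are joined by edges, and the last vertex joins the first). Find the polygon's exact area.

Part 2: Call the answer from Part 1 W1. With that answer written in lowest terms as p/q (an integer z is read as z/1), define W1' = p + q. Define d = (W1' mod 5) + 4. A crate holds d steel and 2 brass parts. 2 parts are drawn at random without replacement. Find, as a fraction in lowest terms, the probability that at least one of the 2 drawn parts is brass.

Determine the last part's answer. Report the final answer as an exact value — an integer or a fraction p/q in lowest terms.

Part 1: cross terms: (-32*-7 - 19*-37)=927, (19*38 - 11*-7)=799, (11*16 - -19*38)=898, (-19*-37 - -32*16)=1215; twice the area = |3839| = 3839; area = 3839/2; answer 3839/2
Part 2: W1 = 3839/2; threaded value p + q = 3841; d = 5; total draws C(7,2) = 21; complement C(5,2) = 10; favorable 21 - 10 = 11; P = 11/21; answer 11/21

11/21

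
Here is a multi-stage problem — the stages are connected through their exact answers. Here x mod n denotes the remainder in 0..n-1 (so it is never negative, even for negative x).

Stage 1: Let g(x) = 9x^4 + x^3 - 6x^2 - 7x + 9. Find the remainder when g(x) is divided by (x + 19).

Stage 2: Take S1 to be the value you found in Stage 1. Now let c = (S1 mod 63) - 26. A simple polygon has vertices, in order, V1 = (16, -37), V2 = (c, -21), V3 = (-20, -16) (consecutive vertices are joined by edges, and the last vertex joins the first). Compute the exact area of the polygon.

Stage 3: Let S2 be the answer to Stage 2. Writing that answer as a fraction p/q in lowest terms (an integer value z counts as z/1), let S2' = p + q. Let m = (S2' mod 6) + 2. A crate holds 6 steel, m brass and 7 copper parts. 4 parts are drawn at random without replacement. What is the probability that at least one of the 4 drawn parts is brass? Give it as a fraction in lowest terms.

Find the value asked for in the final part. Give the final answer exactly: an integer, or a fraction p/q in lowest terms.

17/28

Stage 1: remainder = value at the root: 9*(-19)^4 + 1*(-19)^3 - 6*(-19)^2 - 7*(-19)^1 + 9 = (1172889) + (-6859) + (-2166) + (133) + (9) = 1164006; answer 1164006
Stage 2: S1 = 1164006; c = -8; cross terms: (16*-21 - -8*-37)=-632, (-8*-16 - -20*-21)=-292, (-20*-37 - 16*-16)=996; twice the area = |72| = 72; area = 36; answer 36
Stage 3: S2 = 36; threaded value p + q = 37; m = 3; total draws C(16,4) = 1820; complement C(13,4) = 715; favorable 1820 - 715 = 1105; P = 17/28; answer 17/28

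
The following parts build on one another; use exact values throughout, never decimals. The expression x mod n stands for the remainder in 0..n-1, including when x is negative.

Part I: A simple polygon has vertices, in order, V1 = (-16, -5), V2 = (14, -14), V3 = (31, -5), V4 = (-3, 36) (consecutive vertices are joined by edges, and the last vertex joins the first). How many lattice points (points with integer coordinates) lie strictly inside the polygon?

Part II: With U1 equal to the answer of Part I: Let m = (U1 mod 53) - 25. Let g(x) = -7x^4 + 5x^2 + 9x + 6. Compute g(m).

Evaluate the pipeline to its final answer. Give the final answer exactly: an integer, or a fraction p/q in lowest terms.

Part I: cross terms: (-16*-14 - 14*-5)=294, (14*-5 - 31*-14)=364, (31*36 - -3*-5)=1101, (-3*-5 - -16*36)=591; twice the area = |2350| = 2350; area = 1175; boundary points = 3 + 1 + 1 + 1 = 6; strictly interior points = area - boundary/2 + 1 = 1173; answer 1173
Part II: U1 = 1173; m = -18; -7*(-18)^4 + 5*(-18)^2 + 9*(-18)^1 + 6 = (-734832) + (1620) + (-162) + (6) = -733368; answer -733368

-733368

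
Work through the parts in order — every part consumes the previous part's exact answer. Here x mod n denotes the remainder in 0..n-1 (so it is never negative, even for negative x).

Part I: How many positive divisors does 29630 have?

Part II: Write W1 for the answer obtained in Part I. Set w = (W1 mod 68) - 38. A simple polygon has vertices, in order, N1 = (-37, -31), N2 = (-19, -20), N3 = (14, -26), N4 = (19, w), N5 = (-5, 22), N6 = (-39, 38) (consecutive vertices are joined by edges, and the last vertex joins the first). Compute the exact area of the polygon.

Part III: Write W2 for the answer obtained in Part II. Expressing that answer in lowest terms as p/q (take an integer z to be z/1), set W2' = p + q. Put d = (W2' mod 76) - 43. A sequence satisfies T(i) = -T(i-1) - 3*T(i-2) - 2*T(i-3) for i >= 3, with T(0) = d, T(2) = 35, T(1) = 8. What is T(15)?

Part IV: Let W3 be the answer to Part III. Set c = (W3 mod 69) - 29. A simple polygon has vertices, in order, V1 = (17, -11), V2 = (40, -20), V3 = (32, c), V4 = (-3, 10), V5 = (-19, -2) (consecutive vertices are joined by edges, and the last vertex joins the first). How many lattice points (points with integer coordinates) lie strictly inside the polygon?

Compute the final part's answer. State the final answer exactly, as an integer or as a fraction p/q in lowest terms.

739

Part I: 29630 = 2 * 5 * 2963; number of divisors = (1+1) * (1+1) * (1+1) = 8; answer 8
Part II: W1 = 8; w = -30; cross terms: (-37*-20 - -19*-31)=151, (-19*-26 - 14*-20)=774, (14*-30 - 19*-26)=74, (19*22 - -5*-30)=268, (-5*38 - -39*22)=668, (-39*-31 - -37*38)=2615; twice the area = |4550| = 4550; area = 2275; answer 2275
Part III: W2 = 2275; threaded value p + q = 2276; d = 29; T(3) = -1*(35) - 3*(8) - 2*(29) = -117; iterating: T(3)=-117, T(4)=-4, T(5)=285, T(6)=-39, T(7)=-808, T(8)=355, T(9)=2147, T(10)=-1596, T(11)=-5555, T(12)=6049, T(13)=13808, T(14)=-20845, T(15)=-32677; answer -32677
Part IV: W3 = -32677; c = 0; cross terms: (17*-20 - 40*-11)=100, (40*0 - 32*-20)=640, (32*10 - -3*0)=320, (-3*-2 - -19*10)=196, (-19*-11 - 17*-2)=243; twice the area = |1499| = 1499; area = 1499/2; boundary points = 1 + 4 + 5 + 4 + 9 = 23; strictly interior points = area - boundary/2 + 1 = 739; answer 739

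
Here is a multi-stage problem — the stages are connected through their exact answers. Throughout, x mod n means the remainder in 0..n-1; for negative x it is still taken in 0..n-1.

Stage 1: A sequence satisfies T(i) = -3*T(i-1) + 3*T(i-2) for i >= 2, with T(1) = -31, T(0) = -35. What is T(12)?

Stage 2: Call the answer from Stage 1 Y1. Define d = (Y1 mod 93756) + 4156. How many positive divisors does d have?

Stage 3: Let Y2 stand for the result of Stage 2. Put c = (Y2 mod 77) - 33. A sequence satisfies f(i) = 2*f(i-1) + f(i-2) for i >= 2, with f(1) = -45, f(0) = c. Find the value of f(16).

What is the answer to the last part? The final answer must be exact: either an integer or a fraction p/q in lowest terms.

-26843165

Stage 1: T(2) = -3*(-31) + 3*(-35) = -12; iterating: T(2)=-12, T(3)=-57, T(4)=135, T(5)=-576, T(6)=2133, T(7)=-8127, T(8)=30780, T(9)=-116721, T(10)=442503, T(11)=-1677672, T(12)=6360525; answer 6360525
Stage 2: Y1 = 6360525; d = 83029; 83029 = 79 * 1051; number of divisors = (1+1) * (1+1) = 4; answer 4
Stage 3: Y2 = 4; c = -29; f(2) = 2*(-45) + 1*(-29) = -119; iterating: f(2)=-119, f(3)=-283, f(4)=-685, f(5)=-1653, f(6)=-3991, f(7)=-9635, f(8)=-23261, f(9)=-56157, f(10)=-135575, f(11)=-327307, f(12)=-790189, f(13)=-1907685, f(14)=-4605559, f(15)=-11118803, f(16)=-26843165; answer -26843165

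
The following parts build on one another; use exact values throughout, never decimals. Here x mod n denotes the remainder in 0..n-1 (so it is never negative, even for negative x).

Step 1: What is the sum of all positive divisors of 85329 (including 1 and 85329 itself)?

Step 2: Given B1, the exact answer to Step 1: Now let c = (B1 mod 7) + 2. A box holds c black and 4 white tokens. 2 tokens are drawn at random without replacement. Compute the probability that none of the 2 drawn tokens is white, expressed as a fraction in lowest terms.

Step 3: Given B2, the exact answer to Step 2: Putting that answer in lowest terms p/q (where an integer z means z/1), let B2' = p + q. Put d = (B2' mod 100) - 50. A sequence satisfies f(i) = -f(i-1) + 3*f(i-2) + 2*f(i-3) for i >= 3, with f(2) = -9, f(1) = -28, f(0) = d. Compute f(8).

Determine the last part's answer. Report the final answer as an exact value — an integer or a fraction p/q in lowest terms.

1683

Step 1: 85329 = 3^2 * 19 * 499; sigma = (1 + 3 + 9) * (1 + 19) * (1 + 499) = 13 * 20 * 500 = 130000; answer 130000
Step 2: B1 = 130000; c = 5; total draws C(9,2) = 36; favorable C(5,2) = 10; P = 5/18; answer 5/18
Step 3: B2 = 5/18; threaded value p + q = 23; d = -27; f(3) = -1*(-9) + 3*(-28) + 2*(-27) = -129; iterating: f(3)=-129, f(4)=46, f(5)=-451, f(6)=331, f(7)=-1592, f(8)=1683; answer 1683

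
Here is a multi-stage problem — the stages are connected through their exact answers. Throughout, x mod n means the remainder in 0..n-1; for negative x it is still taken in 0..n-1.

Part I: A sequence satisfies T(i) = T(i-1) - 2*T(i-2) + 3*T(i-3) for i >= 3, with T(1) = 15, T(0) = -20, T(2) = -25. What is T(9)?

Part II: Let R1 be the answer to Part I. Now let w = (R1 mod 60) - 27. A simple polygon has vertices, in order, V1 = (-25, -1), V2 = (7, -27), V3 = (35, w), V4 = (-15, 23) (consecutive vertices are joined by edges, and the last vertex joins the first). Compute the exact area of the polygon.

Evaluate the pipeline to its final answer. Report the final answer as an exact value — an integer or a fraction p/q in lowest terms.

Part I: T(3) = 1*(-25) - 2*(15) + 3*(-20) = -115; iterating: T(3)=-115, T(4)=-20, T(5)=135, T(6)=-170, T(7)=-500, T(8)=245, T(9)=735; answer 735
Part II: R1 = 735; w = -12; cross terms: (-25*-27 - 7*-1)=682, (7*-12 - 35*-27)=861, (35*23 - -15*-12)=625, (-15*-1 - -25*23)=590; twice the area = |2758| = 2758; area = 1379; answer 1379

1379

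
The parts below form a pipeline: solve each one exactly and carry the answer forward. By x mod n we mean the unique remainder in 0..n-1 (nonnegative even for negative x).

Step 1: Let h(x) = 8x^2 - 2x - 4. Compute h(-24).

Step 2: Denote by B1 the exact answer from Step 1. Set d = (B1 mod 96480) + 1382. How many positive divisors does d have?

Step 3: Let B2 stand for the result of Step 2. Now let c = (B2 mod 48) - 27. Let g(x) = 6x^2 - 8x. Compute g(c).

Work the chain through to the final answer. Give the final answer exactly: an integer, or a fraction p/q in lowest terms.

Step 1: 8*(-24)^2 - 2*(-24)^1 - 4 = (4608) + (48) + (-4) = 4652; answer 4652
Step 2: B1 = 4652; d = 6034; 6034 = 2 * 7 * 431; number of divisors = (1+1) * (1+1) * (1+1) = 8; answer 8
Step 3: B2 = 8; c = -19; 6*(-19)^2 - 8*(-19)^1 = (2166) + (152) = 2318; answer 2318

2318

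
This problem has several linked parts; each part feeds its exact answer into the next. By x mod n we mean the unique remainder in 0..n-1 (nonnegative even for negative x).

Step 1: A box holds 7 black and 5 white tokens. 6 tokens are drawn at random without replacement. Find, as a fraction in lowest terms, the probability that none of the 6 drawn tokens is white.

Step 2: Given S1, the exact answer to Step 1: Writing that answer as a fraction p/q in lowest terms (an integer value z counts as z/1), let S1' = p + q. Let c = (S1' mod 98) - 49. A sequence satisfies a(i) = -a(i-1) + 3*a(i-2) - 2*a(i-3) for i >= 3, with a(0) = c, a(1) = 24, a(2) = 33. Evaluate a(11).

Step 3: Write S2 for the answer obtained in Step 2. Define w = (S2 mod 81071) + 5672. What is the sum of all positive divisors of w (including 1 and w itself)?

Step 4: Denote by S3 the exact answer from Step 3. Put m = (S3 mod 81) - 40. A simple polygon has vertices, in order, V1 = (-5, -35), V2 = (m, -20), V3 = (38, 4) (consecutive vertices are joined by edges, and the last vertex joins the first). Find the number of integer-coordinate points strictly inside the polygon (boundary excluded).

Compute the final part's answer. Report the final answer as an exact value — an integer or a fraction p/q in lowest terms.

105

Step 1: total draws C(12,6) = 924; favorable C(7,6) = 7; P = 1/132; answer 1/132
Step 2: S1 = 1/132; threaded value p + q = 133; c = -14; a(3) = -1*(33) + 3*(24) - 2*(-14) = 67; iterating: a(3)=67, a(4)=-16, a(5)=151, a(6)=-333, a(7)=818, a(8)=-2119, a(9)=5239, a(10)=-13232, a(11)=33187; answer 33187
Step 3: S2 = 33187; w = 38859; 38859 = 3 * 12953; sigma = (1 + 3) * (1 + 12953) = 4 * 12954 = 51816; answer 51816
Step 4: S3 = 51816; m = 17; cross terms: (-5*-20 - 17*-35)=695, (17*4 - 38*-20)=828, (38*-35 - -5*4)=-1310; twice the area = |213| = 213; area = 213/2; boundary points = 1 + 3 + 1 = 5; strictly interior points = area - boundary/2 + 1 = 105; answer 105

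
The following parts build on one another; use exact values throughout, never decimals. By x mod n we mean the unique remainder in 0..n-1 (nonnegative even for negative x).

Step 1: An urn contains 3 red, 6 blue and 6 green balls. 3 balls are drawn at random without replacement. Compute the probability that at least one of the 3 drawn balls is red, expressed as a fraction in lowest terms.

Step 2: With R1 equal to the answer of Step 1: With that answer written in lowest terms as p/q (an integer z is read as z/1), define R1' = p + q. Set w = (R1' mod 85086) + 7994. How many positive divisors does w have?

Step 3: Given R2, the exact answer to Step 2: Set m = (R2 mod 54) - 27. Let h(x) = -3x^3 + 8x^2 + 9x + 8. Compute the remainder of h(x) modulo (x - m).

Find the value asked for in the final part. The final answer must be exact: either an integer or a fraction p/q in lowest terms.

Step 1: total draws C(15,3) = 455; complement C(12,3) = 220; favorable 455 - 220 = 235; P = 47/91; answer 47/91
Step 2: R1 = 47/91; threaded value p + q = 138; w = 8132; 8132 = 2^2 * 19 * 107; number of divisors = (2+1) * (1+1) * (1+1) = 12; answer 12
Step 3: R2 = 12; m = -15; remainder = value at the root: -3*(-15)^3 + 8*(-15)^2 + 9*(-15)^1 + 8 = (10125) + (1800) + (-135) + (8) = 11798; answer 11798

11798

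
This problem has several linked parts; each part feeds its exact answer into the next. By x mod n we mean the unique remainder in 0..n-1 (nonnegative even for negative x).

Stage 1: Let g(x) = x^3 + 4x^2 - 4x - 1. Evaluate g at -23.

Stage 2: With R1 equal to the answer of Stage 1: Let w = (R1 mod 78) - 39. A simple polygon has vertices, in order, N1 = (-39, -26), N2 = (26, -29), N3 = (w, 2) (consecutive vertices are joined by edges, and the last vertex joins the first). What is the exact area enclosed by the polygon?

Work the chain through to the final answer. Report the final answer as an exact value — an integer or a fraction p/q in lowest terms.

Stage 1: 1*(-23)^3 + 4*(-23)^2 - 4*(-23)^1 - 1 = (-12167) + (2116) + (92) + (-1) = -9960; answer -9960
Stage 2: R1 = -9960; w = -15; cross terms: (-39*-29 - 26*-26)=1807, (26*2 - -15*-29)=-383, (-15*-26 - -39*2)=468; twice the area = |1892| = 1892; area = 946; answer 946

946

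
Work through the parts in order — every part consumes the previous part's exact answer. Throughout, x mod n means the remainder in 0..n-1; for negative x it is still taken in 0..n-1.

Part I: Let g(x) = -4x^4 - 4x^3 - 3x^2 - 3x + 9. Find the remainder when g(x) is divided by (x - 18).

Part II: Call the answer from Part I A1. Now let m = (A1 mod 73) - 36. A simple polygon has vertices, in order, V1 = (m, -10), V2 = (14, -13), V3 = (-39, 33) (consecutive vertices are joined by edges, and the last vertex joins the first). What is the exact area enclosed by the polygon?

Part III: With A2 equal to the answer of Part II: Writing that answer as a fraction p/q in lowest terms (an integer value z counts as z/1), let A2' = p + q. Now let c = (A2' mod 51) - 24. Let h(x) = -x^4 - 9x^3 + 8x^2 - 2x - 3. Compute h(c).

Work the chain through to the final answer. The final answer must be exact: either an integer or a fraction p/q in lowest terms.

Part I: remainder = value at the root: -4*(18)^4 - 4*(18)^3 - 3*(18)^2 - 3*(18)^1 + 9 = (-419904) + (-23328) + (-972) + (-54) + (9) = -444249; answer -444249
Part II: A1 = -444249; m = -7; cross terms: (-7*-13 - 14*-10)=231, (14*33 - -39*-13)=-45, (-39*-10 - -7*33)=621; twice the area = |807| = 807; area = 807/2; answer 807/2
Part III: A2 = 807/2; threaded value p + q = 809; c = 20; -1*(20)^4 - 9*(20)^3 + 8*(20)^2 - 2*(20)^1 - 3 = (-160000) + (-72000) + (3200) + (-40) + (-3) = -228843; answer -228843

-228843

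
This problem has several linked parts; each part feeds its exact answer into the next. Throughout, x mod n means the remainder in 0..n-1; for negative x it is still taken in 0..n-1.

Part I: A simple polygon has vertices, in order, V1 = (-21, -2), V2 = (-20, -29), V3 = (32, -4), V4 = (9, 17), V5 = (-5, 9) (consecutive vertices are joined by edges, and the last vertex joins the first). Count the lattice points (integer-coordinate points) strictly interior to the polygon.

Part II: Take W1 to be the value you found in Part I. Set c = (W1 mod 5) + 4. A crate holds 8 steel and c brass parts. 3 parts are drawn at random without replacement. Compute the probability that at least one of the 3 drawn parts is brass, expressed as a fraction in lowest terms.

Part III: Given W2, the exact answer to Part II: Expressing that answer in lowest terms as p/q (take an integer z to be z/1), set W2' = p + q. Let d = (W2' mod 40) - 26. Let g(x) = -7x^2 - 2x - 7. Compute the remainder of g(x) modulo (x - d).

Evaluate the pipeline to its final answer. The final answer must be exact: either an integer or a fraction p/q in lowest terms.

-336

Part I: cross terms: (-21*-29 - -20*-2)=569, (-20*-4 - 32*-29)=1008, (32*17 - 9*-4)=580, (9*9 - -5*17)=166, (-5*-2 - -21*9)=199; twice the area = |2522| = 2522; area = 1261; boundary points = 1 + 1 + 1 + 2 + 1 = 6; strictly interior points = area - boundary/2 + 1 = 1259; answer 1259
Part II: W1 = 1259; c = 8; total draws C(16,3) = 560; complement C(8,3) = 56; favorable 560 - 56 = 504; P = 9/10; answer 9/10
Part III: W2 = 9/10; threaded value p + q = 19; d = -7; remainder = value at the root: -7*(-7)^2 - 2*(-7)^1 - 7 = (-343) + (14) + (-7) = -336; answer -336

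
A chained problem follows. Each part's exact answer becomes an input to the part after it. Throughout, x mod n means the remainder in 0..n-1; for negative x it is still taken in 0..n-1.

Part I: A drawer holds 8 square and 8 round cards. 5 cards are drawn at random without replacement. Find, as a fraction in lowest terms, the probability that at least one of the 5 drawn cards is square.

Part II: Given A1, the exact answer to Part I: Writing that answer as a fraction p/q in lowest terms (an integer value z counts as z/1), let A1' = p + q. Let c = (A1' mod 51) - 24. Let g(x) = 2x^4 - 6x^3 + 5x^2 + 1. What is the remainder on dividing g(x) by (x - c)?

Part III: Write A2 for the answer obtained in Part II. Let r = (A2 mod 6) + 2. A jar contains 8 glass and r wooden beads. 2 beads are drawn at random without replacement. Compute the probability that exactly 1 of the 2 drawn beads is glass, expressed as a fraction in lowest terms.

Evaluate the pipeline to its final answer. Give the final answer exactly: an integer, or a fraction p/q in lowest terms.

8/15

Part I: total draws C(16,5) = 4368; complement C(8,5) = 56; favorable 4368 - 56 = 4312; P = 77/78; answer 77/78
Part II: A1 = 77/78; threaded value p + q = 155; c = -22; remainder = value at the root: 2*(-22)^4 - 6*(-22)^3 + 5*(-22)^2 + 1 = (468512) + (63888) + (2420) + (1) = 534821; answer 534821
Part III: A2 = 534821; r = 7; total draws C(15,2) = 105; favorable C(8,1)*C(7,1) = 56; P = 8/15; answer 8/15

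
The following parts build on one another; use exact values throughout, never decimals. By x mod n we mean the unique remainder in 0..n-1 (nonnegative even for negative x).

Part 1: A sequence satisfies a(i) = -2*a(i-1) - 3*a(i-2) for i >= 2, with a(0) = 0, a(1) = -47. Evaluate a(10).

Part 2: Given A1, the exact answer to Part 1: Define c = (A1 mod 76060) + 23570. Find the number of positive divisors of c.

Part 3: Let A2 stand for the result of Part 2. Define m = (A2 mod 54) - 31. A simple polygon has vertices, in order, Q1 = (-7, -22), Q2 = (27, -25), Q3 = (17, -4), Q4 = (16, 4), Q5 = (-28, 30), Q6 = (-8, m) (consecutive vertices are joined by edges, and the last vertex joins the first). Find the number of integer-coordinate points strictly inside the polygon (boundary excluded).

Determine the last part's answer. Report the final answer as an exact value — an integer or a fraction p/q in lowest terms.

1340

Part 1: a(2) = -2*(-47) - 3*(0) = 94; iterating: a(2)=94, a(3)=-47, a(4)=-188, a(5)=517, a(6)=-470, a(7)=-611, a(8)=2632, a(9)=-3431, a(10)=-1034; answer -1034
Part 2: A1 = -1034; c = 98596; 98596 = 2^2 * 157^2; number of divisors = (2+1) * (2+1) = 9; answer 9
Part 3: A2 = 9; m = -22; cross terms: (-7*-25 - 27*-22)=769, (27*-4 - 17*-25)=317, (17*4 - 16*-4)=132, (16*30 - -28*4)=592, (-28*-22 - -8*30)=856, (-8*-22 - -7*-22)=22; twice the area = |2688| = 2688; area = 1344; boundary points = 1 + 1 + 1 + 2 + 4 + 1 = 10; strictly interior points = area - boundary/2 + 1 = 1340; answer 1340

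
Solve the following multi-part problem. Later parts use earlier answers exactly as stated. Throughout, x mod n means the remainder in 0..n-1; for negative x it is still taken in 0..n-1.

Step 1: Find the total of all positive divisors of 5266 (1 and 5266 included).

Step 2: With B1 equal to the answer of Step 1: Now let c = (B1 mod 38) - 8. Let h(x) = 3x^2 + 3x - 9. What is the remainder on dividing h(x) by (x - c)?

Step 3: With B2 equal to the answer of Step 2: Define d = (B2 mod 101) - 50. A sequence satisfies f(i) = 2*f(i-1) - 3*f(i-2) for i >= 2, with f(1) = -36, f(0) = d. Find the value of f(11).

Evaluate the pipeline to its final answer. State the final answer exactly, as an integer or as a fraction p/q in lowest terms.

6366

Step 1: 5266 = 2 * 2633; sigma = (1 + 2) * (1 + 2633) = 3 * 2634 = 7902; answer 7902
Step 2: B1 = 7902; c = 28; remainder = value at the root: 3*(28)^2 + 3*(28)^1 - 9 = (2352) + (84) + (-9) = 2427; answer 2427
Step 3: B2 = 2427; d = -47; f(2) = 2*(-36) - 3*(-47) = 69; iterating: f(2)=69, f(3)=246, f(4)=285, f(5)=-168, f(6)=-1191, f(7)=-1878, f(8)=-183, f(9)=5268, f(10)=11085, f(11)=6366; answer 6366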